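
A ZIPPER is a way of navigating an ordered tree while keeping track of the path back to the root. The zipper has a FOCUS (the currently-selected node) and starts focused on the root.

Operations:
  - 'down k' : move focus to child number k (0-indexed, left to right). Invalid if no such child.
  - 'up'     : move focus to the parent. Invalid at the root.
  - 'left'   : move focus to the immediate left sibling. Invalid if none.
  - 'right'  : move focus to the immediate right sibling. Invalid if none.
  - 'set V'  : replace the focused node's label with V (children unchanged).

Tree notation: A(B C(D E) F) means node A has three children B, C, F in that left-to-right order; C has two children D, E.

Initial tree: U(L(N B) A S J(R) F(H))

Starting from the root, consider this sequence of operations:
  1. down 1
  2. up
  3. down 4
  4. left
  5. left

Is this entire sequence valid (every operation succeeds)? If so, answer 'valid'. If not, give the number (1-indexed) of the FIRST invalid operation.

Answer: valid

Derivation:
Step 1 (down 1): focus=A path=1 depth=1 children=[] left=['L'] right=['S', 'J', 'F'] parent=U
Step 2 (up): focus=U path=root depth=0 children=['L', 'A', 'S', 'J', 'F'] (at root)
Step 3 (down 4): focus=F path=4 depth=1 children=['H'] left=['L', 'A', 'S', 'J'] right=[] parent=U
Step 4 (left): focus=J path=3 depth=1 children=['R'] left=['L', 'A', 'S'] right=['F'] parent=U
Step 5 (left): focus=S path=2 depth=1 children=[] left=['L', 'A'] right=['J', 'F'] parent=U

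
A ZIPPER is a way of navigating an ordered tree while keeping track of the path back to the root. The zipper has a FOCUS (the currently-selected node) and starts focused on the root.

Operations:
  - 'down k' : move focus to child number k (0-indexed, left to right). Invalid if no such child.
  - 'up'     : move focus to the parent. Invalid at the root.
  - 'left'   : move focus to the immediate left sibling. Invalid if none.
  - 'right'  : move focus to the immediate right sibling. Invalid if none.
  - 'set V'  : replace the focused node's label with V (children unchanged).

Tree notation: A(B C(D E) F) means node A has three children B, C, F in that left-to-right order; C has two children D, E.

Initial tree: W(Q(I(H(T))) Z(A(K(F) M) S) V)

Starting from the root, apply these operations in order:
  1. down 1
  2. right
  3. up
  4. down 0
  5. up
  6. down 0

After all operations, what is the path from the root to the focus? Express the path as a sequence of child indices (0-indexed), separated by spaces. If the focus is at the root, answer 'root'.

Answer: 0

Derivation:
Step 1 (down 1): focus=Z path=1 depth=1 children=['A', 'S'] left=['Q'] right=['V'] parent=W
Step 2 (right): focus=V path=2 depth=1 children=[] left=['Q', 'Z'] right=[] parent=W
Step 3 (up): focus=W path=root depth=0 children=['Q', 'Z', 'V'] (at root)
Step 4 (down 0): focus=Q path=0 depth=1 children=['I'] left=[] right=['Z', 'V'] parent=W
Step 5 (up): focus=W path=root depth=0 children=['Q', 'Z', 'V'] (at root)
Step 6 (down 0): focus=Q path=0 depth=1 children=['I'] left=[] right=['Z', 'V'] parent=W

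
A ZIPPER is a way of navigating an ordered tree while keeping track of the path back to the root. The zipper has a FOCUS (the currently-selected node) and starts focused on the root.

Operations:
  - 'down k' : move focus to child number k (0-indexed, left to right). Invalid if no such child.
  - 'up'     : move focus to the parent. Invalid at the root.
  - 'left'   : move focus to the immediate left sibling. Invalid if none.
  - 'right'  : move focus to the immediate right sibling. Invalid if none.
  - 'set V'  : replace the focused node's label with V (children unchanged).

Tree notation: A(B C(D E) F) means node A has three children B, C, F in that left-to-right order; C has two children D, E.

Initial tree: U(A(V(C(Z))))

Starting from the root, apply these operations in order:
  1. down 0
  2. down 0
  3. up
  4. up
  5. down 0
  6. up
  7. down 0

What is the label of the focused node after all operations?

Answer: A

Derivation:
Step 1 (down 0): focus=A path=0 depth=1 children=['V'] left=[] right=[] parent=U
Step 2 (down 0): focus=V path=0/0 depth=2 children=['C'] left=[] right=[] parent=A
Step 3 (up): focus=A path=0 depth=1 children=['V'] left=[] right=[] parent=U
Step 4 (up): focus=U path=root depth=0 children=['A'] (at root)
Step 5 (down 0): focus=A path=0 depth=1 children=['V'] left=[] right=[] parent=U
Step 6 (up): focus=U path=root depth=0 children=['A'] (at root)
Step 7 (down 0): focus=A path=0 depth=1 children=['V'] left=[] right=[] parent=U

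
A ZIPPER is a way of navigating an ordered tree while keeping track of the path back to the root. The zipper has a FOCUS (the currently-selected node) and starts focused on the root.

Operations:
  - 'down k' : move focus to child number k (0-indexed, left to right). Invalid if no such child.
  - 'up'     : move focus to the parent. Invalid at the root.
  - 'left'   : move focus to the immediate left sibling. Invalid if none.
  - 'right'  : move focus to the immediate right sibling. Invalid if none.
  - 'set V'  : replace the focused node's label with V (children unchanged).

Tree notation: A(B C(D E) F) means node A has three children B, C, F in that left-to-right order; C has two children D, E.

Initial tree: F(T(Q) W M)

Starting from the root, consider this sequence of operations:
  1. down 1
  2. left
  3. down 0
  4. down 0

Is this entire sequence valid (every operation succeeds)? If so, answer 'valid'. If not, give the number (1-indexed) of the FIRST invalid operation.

Answer: 4

Derivation:
Step 1 (down 1): focus=W path=1 depth=1 children=[] left=['T'] right=['M'] parent=F
Step 2 (left): focus=T path=0 depth=1 children=['Q'] left=[] right=['W', 'M'] parent=F
Step 3 (down 0): focus=Q path=0/0 depth=2 children=[] left=[] right=[] parent=T
Step 4 (down 0): INVALID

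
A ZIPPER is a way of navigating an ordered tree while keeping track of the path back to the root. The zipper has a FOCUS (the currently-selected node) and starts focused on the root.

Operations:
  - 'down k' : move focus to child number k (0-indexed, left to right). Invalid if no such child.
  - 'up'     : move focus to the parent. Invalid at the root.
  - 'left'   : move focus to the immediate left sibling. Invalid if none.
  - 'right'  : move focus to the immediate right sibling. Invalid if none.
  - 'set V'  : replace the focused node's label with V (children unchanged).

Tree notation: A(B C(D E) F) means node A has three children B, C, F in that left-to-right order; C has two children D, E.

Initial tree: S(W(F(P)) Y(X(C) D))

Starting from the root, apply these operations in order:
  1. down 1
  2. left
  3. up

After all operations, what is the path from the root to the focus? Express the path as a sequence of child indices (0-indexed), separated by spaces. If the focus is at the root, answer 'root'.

Step 1 (down 1): focus=Y path=1 depth=1 children=['X', 'D'] left=['W'] right=[] parent=S
Step 2 (left): focus=W path=0 depth=1 children=['F'] left=[] right=['Y'] parent=S
Step 3 (up): focus=S path=root depth=0 children=['W', 'Y'] (at root)

Answer: root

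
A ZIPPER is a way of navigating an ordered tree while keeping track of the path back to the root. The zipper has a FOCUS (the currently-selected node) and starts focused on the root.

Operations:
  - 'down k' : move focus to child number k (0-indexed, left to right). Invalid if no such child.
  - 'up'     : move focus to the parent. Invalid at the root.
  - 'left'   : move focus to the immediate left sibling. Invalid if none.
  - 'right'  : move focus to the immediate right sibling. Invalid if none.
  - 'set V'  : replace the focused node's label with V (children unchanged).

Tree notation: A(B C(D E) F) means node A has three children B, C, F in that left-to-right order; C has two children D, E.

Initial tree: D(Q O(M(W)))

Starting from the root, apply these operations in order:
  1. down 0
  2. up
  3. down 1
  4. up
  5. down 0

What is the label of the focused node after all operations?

Step 1 (down 0): focus=Q path=0 depth=1 children=[] left=[] right=['O'] parent=D
Step 2 (up): focus=D path=root depth=0 children=['Q', 'O'] (at root)
Step 3 (down 1): focus=O path=1 depth=1 children=['M'] left=['Q'] right=[] parent=D
Step 4 (up): focus=D path=root depth=0 children=['Q', 'O'] (at root)
Step 5 (down 0): focus=Q path=0 depth=1 children=[] left=[] right=['O'] parent=D

Answer: Q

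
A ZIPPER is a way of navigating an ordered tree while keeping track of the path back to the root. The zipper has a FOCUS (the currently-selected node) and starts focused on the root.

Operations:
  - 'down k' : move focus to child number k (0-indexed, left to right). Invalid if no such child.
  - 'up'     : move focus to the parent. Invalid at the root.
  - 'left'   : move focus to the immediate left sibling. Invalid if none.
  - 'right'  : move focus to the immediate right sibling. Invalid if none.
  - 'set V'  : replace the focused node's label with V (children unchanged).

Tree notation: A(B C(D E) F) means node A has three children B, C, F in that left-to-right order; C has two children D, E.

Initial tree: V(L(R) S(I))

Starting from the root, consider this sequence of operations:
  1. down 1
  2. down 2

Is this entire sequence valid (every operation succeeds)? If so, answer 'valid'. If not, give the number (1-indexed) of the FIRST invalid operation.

Step 1 (down 1): focus=S path=1 depth=1 children=['I'] left=['L'] right=[] parent=V
Step 2 (down 2): INVALID

Answer: 2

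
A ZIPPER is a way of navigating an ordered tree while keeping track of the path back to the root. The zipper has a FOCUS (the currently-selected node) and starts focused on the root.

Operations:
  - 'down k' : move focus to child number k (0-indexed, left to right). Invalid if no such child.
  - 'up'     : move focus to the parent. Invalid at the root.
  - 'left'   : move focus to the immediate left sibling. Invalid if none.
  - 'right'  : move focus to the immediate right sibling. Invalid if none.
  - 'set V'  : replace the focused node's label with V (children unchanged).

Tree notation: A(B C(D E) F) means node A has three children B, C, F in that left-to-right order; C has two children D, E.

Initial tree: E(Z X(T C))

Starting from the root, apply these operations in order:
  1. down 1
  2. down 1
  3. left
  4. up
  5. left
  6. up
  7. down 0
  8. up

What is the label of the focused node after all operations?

Answer: E

Derivation:
Step 1 (down 1): focus=X path=1 depth=1 children=['T', 'C'] left=['Z'] right=[] parent=E
Step 2 (down 1): focus=C path=1/1 depth=2 children=[] left=['T'] right=[] parent=X
Step 3 (left): focus=T path=1/0 depth=2 children=[] left=[] right=['C'] parent=X
Step 4 (up): focus=X path=1 depth=1 children=['T', 'C'] left=['Z'] right=[] parent=E
Step 5 (left): focus=Z path=0 depth=1 children=[] left=[] right=['X'] parent=E
Step 6 (up): focus=E path=root depth=0 children=['Z', 'X'] (at root)
Step 7 (down 0): focus=Z path=0 depth=1 children=[] left=[] right=['X'] parent=E
Step 8 (up): focus=E path=root depth=0 children=['Z', 'X'] (at root)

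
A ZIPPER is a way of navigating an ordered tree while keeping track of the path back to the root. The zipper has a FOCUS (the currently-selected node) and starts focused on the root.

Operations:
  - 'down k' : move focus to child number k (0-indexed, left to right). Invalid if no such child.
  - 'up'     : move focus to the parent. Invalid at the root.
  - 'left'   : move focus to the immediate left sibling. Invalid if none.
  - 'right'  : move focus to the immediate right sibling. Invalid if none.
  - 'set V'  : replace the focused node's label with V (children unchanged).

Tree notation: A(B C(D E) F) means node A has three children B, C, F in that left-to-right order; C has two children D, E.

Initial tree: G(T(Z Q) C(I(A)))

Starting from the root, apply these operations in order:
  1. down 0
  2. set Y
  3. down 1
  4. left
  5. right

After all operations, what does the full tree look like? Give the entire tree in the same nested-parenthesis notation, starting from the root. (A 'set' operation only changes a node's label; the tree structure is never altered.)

Step 1 (down 0): focus=T path=0 depth=1 children=['Z', 'Q'] left=[] right=['C'] parent=G
Step 2 (set Y): focus=Y path=0 depth=1 children=['Z', 'Q'] left=[] right=['C'] parent=G
Step 3 (down 1): focus=Q path=0/1 depth=2 children=[] left=['Z'] right=[] parent=Y
Step 4 (left): focus=Z path=0/0 depth=2 children=[] left=[] right=['Q'] parent=Y
Step 5 (right): focus=Q path=0/1 depth=2 children=[] left=['Z'] right=[] parent=Y

Answer: G(Y(Z Q) C(I(A)))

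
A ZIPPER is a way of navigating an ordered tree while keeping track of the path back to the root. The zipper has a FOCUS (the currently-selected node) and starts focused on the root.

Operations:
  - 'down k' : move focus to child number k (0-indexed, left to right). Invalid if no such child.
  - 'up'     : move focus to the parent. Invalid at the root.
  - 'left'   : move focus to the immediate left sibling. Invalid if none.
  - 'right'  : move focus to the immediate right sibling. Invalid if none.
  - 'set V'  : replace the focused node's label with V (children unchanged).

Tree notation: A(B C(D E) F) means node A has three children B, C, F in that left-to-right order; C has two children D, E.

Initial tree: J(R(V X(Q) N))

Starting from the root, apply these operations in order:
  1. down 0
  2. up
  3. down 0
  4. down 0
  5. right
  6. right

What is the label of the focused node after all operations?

Step 1 (down 0): focus=R path=0 depth=1 children=['V', 'X', 'N'] left=[] right=[] parent=J
Step 2 (up): focus=J path=root depth=0 children=['R'] (at root)
Step 3 (down 0): focus=R path=0 depth=1 children=['V', 'X', 'N'] left=[] right=[] parent=J
Step 4 (down 0): focus=V path=0/0 depth=2 children=[] left=[] right=['X', 'N'] parent=R
Step 5 (right): focus=X path=0/1 depth=2 children=['Q'] left=['V'] right=['N'] parent=R
Step 6 (right): focus=N path=0/2 depth=2 children=[] left=['V', 'X'] right=[] parent=R

Answer: N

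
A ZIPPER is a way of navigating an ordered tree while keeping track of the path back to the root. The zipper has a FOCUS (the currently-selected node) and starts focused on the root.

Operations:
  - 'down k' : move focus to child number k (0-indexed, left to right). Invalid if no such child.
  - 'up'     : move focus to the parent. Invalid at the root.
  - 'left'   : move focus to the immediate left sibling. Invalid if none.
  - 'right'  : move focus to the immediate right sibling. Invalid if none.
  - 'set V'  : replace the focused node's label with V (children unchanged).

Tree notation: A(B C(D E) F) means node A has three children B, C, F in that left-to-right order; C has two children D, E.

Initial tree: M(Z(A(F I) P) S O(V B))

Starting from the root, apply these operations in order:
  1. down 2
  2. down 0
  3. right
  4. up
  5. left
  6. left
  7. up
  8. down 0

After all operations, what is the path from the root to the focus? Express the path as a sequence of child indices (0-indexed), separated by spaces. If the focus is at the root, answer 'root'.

Answer: 0

Derivation:
Step 1 (down 2): focus=O path=2 depth=1 children=['V', 'B'] left=['Z', 'S'] right=[] parent=M
Step 2 (down 0): focus=V path=2/0 depth=2 children=[] left=[] right=['B'] parent=O
Step 3 (right): focus=B path=2/1 depth=2 children=[] left=['V'] right=[] parent=O
Step 4 (up): focus=O path=2 depth=1 children=['V', 'B'] left=['Z', 'S'] right=[] parent=M
Step 5 (left): focus=S path=1 depth=1 children=[] left=['Z'] right=['O'] parent=M
Step 6 (left): focus=Z path=0 depth=1 children=['A', 'P'] left=[] right=['S', 'O'] parent=M
Step 7 (up): focus=M path=root depth=0 children=['Z', 'S', 'O'] (at root)
Step 8 (down 0): focus=Z path=0 depth=1 children=['A', 'P'] left=[] right=['S', 'O'] parent=M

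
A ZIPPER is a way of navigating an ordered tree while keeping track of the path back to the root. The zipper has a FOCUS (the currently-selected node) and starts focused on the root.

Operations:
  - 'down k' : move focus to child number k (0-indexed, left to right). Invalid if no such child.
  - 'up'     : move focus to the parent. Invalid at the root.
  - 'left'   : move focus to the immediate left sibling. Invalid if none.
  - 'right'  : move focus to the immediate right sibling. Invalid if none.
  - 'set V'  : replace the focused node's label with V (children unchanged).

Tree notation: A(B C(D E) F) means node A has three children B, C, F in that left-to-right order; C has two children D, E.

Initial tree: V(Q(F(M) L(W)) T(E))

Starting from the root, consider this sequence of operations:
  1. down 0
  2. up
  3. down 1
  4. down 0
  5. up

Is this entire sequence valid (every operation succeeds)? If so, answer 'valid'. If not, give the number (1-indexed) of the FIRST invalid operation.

Step 1 (down 0): focus=Q path=0 depth=1 children=['F', 'L'] left=[] right=['T'] parent=V
Step 2 (up): focus=V path=root depth=0 children=['Q', 'T'] (at root)
Step 3 (down 1): focus=T path=1 depth=1 children=['E'] left=['Q'] right=[] parent=V
Step 4 (down 0): focus=E path=1/0 depth=2 children=[] left=[] right=[] parent=T
Step 5 (up): focus=T path=1 depth=1 children=['E'] left=['Q'] right=[] parent=V

Answer: valid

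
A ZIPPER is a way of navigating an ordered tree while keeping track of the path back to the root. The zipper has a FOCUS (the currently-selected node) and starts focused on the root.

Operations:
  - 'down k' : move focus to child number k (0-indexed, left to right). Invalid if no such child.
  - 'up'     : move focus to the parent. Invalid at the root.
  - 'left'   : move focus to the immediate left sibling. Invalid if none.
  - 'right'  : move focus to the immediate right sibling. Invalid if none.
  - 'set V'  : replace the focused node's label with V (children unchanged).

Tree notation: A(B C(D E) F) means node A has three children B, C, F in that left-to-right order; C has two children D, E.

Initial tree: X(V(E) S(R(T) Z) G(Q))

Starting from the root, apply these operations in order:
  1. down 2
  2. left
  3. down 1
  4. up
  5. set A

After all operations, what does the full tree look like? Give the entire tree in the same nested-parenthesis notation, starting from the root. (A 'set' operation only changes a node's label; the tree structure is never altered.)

Step 1 (down 2): focus=G path=2 depth=1 children=['Q'] left=['V', 'S'] right=[] parent=X
Step 2 (left): focus=S path=1 depth=1 children=['R', 'Z'] left=['V'] right=['G'] parent=X
Step 3 (down 1): focus=Z path=1/1 depth=2 children=[] left=['R'] right=[] parent=S
Step 4 (up): focus=S path=1 depth=1 children=['R', 'Z'] left=['V'] right=['G'] parent=X
Step 5 (set A): focus=A path=1 depth=1 children=['R', 'Z'] left=['V'] right=['G'] parent=X

Answer: X(V(E) A(R(T) Z) G(Q))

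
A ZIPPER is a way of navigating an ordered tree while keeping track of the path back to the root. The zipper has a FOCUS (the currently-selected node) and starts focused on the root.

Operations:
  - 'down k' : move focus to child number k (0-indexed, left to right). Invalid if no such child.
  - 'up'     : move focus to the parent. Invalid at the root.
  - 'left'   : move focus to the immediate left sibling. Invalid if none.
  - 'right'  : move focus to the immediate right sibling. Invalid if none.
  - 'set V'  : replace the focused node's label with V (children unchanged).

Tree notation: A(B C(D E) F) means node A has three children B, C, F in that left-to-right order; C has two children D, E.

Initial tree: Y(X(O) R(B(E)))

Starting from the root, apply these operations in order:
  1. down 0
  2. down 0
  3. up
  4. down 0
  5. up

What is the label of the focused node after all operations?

Answer: X

Derivation:
Step 1 (down 0): focus=X path=0 depth=1 children=['O'] left=[] right=['R'] parent=Y
Step 2 (down 0): focus=O path=0/0 depth=2 children=[] left=[] right=[] parent=X
Step 3 (up): focus=X path=0 depth=1 children=['O'] left=[] right=['R'] parent=Y
Step 4 (down 0): focus=O path=0/0 depth=2 children=[] left=[] right=[] parent=X
Step 5 (up): focus=X path=0 depth=1 children=['O'] left=[] right=['R'] parent=Y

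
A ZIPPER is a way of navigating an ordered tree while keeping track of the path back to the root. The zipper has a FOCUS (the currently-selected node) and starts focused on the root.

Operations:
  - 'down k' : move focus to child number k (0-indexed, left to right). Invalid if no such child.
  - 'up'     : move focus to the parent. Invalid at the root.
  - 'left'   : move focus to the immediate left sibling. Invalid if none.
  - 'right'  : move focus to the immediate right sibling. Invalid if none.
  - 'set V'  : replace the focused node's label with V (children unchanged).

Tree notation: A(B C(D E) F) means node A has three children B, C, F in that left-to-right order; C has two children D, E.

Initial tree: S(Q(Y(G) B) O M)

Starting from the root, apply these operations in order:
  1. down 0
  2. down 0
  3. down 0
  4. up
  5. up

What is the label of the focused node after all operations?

Answer: Q

Derivation:
Step 1 (down 0): focus=Q path=0 depth=1 children=['Y', 'B'] left=[] right=['O', 'M'] parent=S
Step 2 (down 0): focus=Y path=0/0 depth=2 children=['G'] left=[] right=['B'] parent=Q
Step 3 (down 0): focus=G path=0/0/0 depth=3 children=[] left=[] right=[] parent=Y
Step 4 (up): focus=Y path=0/0 depth=2 children=['G'] left=[] right=['B'] parent=Q
Step 5 (up): focus=Q path=0 depth=1 children=['Y', 'B'] left=[] right=['O', 'M'] parent=S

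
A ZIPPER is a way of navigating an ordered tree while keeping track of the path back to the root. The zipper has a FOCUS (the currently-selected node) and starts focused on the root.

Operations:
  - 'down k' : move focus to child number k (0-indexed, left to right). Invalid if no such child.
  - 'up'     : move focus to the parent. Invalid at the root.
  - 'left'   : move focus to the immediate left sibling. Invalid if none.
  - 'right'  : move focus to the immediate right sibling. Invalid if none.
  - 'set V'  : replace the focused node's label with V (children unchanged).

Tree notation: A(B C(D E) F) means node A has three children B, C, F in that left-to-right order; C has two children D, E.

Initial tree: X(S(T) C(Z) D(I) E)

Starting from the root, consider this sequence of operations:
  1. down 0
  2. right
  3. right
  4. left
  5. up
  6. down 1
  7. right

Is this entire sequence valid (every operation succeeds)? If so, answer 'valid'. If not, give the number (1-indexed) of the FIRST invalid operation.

Step 1 (down 0): focus=S path=0 depth=1 children=['T'] left=[] right=['C', 'D', 'E'] parent=X
Step 2 (right): focus=C path=1 depth=1 children=['Z'] left=['S'] right=['D', 'E'] parent=X
Step 3 (right): focus=D path=2 depth=1 children=['I'] left=['S', 'C'] right=['E'] parent=X
Step 4 (left): focus=C path=1 depth=1 children=['Z'] left=['S'] right=['D', 'E'] parent=X
Step 5 (up): focus=X path=root depth=0 children=['S', 'C', 'D', 'E'] (at root)
Step 6 (down 1): focus=C path=1 depth=1 children=['Z'] left=['S'] right=['D', 'E'] parent=X
Step 7 (right): focus=D path=2 depth=1 children=['I'] left=['S', 'C'] right=['E'] parent=X

Answer: valid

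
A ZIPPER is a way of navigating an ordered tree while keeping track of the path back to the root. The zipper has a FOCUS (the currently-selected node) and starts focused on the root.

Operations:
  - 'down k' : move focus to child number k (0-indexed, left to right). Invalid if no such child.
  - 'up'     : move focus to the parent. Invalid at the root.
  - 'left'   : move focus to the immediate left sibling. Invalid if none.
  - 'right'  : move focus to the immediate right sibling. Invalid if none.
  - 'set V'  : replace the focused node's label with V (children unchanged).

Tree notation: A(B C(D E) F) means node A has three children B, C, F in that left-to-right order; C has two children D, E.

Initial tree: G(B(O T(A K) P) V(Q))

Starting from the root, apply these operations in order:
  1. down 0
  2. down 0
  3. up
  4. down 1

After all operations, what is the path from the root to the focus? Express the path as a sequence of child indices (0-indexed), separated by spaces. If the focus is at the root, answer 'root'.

Step 1 (down 0): focus=B path=0 depth=1 children=['O', 'T', 'P'] left=[] right=['V'] parent=G
Step 2 (down 0): focus=O path=0/0 depth=2 children=[] left=[] right=['T', 'P'] parent=B
Step 3 (up): focus=B path=0 depth=1 children=['O', 'T', 'P'] left=[] right=['V'] parent=G
Step 4 (down 1): focus=T path=0/1 depth=2 children=['A', 'K'] left=['O'] right=['P'] parent=B

Answer: 0 1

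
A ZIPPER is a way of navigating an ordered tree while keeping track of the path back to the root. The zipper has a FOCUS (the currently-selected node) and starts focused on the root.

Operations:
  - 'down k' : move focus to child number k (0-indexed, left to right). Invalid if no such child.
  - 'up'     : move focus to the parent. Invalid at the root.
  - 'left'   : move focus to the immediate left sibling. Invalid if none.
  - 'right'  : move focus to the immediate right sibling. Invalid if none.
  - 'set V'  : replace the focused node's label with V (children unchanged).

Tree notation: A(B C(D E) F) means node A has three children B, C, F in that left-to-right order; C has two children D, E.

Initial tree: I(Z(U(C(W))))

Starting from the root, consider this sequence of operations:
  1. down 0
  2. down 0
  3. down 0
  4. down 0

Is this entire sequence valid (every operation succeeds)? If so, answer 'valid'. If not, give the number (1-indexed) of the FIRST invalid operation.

Step 1 (down 0): focus=Z path=0 depth=1 children=['U'] left=[] right=[] parent=I
Step 2 (down 0): focus=U path=0/0 depth=2 children=['C'] left=[] right=[] parent=Z
Step 3 (down 0): focus=C path=0/0/0 depth=3 children=['W'] left=[] right=[] parent=U
Step 4 (down 0): focus=W path=0/0/0/0 depth=4 children=[] left=[] right=[] parent=C

Answer: valid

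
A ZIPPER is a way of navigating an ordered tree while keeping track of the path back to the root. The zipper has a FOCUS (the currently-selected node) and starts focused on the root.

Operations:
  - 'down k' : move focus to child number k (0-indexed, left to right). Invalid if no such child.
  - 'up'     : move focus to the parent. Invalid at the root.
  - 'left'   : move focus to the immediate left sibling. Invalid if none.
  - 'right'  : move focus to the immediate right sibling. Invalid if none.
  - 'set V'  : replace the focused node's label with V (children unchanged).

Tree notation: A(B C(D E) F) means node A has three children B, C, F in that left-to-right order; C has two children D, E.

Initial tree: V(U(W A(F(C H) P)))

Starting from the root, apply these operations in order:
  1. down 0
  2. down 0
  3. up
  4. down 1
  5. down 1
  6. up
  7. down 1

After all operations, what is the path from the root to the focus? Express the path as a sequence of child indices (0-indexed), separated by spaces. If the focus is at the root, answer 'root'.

Step 1 (down 0): focus=U path=0 depth=1 children=['W', 'A'] left=[] right=[] parent=V
Step 2 (down 0): focus=W path=0/0 depth=2 children=[] left=[] right=['A'] parent=U
Step 3 (up): focus=U path=0 depth=1 children=['W', 'A'] left=[] right=[] parent=V
Step 4 (down 1): focus=A path=0/1 depth=2 children=['F', 'P'] left=['W'] right=[] parent=U
Step 5 (down 1): focus=P path=0/1/1 depth=3 children=[] left=['F'] right=[] parent=A
Step 6 (up): focus=A path=0/1 depth=2 children=['F', 'P'] left=['W'] right=[] parent=U
Step 7 (down 1): focus=P path=0/1/1 depth=3 children=[] left=['F'] right=[] parent=A

Answer: 0 1 1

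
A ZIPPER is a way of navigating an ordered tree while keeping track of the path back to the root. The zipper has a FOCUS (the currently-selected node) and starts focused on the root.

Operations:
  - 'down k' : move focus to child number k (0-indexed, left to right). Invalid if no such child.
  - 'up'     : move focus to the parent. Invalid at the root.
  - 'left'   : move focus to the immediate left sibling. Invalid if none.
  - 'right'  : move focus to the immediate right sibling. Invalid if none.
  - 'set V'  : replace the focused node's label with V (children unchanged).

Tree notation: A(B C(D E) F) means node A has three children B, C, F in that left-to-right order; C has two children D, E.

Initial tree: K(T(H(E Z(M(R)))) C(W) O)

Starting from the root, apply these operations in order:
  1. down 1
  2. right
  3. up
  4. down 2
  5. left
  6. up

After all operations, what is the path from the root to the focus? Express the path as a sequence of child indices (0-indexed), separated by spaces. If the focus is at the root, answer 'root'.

Step 1 (down 1): focus=C path=1 depth=1 children=['W'] left=['T'] right=['O'] parent=K
Step 2 (right): focus=O path=2 depth=1 children=[] left=['T', 'C'] right=[] parent=K
Step 3 (up): focus=K path=root depth=0 children=['T', 'C', 'O'] (at root)
Step 4 (down 2): focus=O path=2 depth=1 children=[] left=['T', 'C'] right=[] parent=K
Step 5 (left): focus=C path=1 depth=1 children=['W'] left=['T'] right=['O'] parent=K
Step 6 (up): focus=K path=root depth=0 children=['T', 'C', 'O'] (at root)

Answer: root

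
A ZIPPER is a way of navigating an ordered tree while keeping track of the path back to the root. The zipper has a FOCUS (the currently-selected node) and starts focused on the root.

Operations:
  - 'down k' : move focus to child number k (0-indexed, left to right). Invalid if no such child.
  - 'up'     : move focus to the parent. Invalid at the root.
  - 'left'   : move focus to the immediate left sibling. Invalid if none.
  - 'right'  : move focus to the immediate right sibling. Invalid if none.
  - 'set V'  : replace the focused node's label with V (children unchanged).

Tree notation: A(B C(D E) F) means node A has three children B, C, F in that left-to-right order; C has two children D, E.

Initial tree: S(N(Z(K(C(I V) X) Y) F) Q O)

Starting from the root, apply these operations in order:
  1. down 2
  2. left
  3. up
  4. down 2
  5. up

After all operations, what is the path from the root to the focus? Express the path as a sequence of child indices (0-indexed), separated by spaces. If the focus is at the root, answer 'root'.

Answer: root

Derivation:
Step 1 (down 2): focus=O path=2 depth=1 children=[] left=['N', 'Q'] right=[] parent=S
Step 2 (left): focus=Q path=1 depth=1 children=[] left=['N'] right=['O'] parent=S
Step 3 (up): focus=S path=root depth=0 children=['N', 'Q', 'O'] (at root)
Step 4 (down 2): focus=O path=2 depth=1 children=[] left=['N', 'Q'] right=[] parent=S
Step 5 (up): focus=S path=root depth=0 children=['N', 'Q', 'O'] (at root)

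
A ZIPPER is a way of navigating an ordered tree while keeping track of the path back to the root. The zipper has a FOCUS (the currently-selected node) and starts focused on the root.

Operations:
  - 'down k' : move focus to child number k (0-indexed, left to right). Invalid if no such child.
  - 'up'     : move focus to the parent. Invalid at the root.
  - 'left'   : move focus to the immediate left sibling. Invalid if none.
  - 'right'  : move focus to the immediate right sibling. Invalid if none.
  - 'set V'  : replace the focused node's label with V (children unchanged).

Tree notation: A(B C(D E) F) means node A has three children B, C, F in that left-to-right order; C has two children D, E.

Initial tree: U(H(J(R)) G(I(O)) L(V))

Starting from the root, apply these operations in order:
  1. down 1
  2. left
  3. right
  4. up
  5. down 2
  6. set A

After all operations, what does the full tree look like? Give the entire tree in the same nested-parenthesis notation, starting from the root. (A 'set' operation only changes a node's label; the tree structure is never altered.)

Step 1 (down 1): focus=G path=1 depth=1 children=['I'] left=['H'] right=['L'] parent=U
Step 2 (left): focus=H path=0 depth=1 children=['J'] left=[] right=['G', 'L'] parent=U
Step 3 (right): focus=G path=1 depth=1 children=['I'] left=['H'] right=['L'] parent=U
Step 4 (up): focus=U path=root depth=0 children=['H', 'G', 'L'] (at root)
Step 5 (down 2): focus=L path=2 depth=1 children=['V'] left=['H', 'G'] right=[] parent=U
Step 6 (set A): focus=A path=2 depth=1 children=['V'] left=['H', 'G'] right=[] parent=U

Answer: U(H(J(R)) G(I(O)) A(V))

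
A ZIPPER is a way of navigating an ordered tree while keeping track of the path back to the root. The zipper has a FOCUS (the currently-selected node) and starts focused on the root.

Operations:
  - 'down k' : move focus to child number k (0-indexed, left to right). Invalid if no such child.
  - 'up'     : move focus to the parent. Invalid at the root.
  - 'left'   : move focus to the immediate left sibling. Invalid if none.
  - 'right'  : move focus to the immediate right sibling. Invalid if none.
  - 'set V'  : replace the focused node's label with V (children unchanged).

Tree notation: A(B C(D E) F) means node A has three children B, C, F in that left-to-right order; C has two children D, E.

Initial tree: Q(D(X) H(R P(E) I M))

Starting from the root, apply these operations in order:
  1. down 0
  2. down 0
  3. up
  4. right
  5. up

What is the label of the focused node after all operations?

Step 1 (down 0): focus=D path=0 depth=1 children=['X'] left=[] right=['H'] parent=Q
Step 2 (down 0): focus=X path=0/0 depth=2 children=[] left=[] right=[] parent=D
Step 3 (up): focus=D path=0 depth=1 children=['X'] left=[] right=['H'] parent=Q
Step 4 (right): focus=H path=1 depth=1 children=['R', 'P', 'I', 'M'] left=['D'] right=[] parent=Q
Step 5 (up): focus=Q path=root depth=0 children=['D', 'H'] (at root)

Answer: Q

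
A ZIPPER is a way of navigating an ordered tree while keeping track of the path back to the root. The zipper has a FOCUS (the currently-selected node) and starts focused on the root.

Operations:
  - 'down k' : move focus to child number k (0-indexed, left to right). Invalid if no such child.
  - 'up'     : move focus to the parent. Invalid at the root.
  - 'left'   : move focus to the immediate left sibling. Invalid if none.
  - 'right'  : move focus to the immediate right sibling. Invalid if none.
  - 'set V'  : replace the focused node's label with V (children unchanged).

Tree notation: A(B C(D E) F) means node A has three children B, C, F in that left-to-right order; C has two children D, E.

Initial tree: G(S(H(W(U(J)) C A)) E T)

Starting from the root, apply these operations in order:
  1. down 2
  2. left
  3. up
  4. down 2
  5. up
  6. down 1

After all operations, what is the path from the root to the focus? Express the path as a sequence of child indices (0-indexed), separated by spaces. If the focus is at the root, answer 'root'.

Answer: 1

Derivation:
Step 1 (down 2): focus=T path=2 depth=1 children=[] left=['S', 'E'] right=[] parent=G
Step 2 (left): focus=E path=1 depth=1 children=[] left=['S'] right=['T'] parent=G
Step 3 (up): focus=G path=root depth=0 children=['S', 'E', 'T'] (at root)
Step 4 (down 2): focus=T path=2 depth=1 children=[] left=['S', 'E'] right=[] parent=G
Step 5 (up): focus=G path=root depth=0 children=['S', 'E', 'T'] (at root)
Step 6 (down 1): focus=E path=1 depth=1 children=[] left=['S'] right=['T'] parent=G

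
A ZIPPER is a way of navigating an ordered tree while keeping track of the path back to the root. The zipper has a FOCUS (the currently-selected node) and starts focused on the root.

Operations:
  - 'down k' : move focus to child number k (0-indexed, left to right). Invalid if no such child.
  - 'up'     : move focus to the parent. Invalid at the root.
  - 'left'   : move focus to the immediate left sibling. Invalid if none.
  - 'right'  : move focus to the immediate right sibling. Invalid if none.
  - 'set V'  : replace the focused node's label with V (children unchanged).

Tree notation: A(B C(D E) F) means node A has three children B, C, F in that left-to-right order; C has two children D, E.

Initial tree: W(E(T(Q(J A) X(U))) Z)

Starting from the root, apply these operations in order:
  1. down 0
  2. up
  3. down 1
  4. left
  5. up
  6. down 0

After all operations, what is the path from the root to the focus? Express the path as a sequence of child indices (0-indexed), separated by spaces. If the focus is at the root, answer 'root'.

Answer: 0

Derivation:
Step 1 (down 0): focus=E path=0 depth=1 children=['T'] left=[] right=['Z'] parent=W
Step 2 (up): focus=W path=root depth=0 children=['E', 'Z'] (at root)
Step 3 (down 1): focus=Z path=1 depth=1 children=[] left=['E'] right=[] parent=W
Step 4 (left): focus=E path=0 depth=1 children=['T'] left=[] right=['Z'] parent=W
Step 5 (up): focus=W path=root depth=0 children=['E', 'Z'] (at root)
Step 6 (down 0): focus=E path=0 depth=1 children=['T'] left=[] right=['Z'] parent=W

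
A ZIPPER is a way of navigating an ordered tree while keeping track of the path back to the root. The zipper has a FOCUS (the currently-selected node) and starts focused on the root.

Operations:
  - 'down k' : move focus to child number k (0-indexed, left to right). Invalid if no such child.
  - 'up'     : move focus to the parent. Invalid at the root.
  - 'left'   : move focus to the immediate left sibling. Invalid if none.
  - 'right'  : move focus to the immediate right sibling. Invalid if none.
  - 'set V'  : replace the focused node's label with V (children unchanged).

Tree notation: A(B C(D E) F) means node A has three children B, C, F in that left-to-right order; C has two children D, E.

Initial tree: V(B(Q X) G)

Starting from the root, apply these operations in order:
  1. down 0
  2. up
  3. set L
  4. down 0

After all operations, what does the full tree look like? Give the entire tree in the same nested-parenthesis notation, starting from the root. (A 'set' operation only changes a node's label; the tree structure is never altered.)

Answer: L(B(Q X) G)

Derivation:
Step 1 (down 0): focus=B path=0 depth=1 children=['Q', 'X'] left=[] right=['G'] parent=V
Step 2 (up): focus=V path=root depth=0 children=['B', 'G'] (at root)
Step 3 (set L): focus=L path=root depth=0 children=['B', 'G'] (at root)
Step 4 (down 0): focus=B path=0 depth=1 children=['Q', 'X'] left=[] right=['G'] parent=L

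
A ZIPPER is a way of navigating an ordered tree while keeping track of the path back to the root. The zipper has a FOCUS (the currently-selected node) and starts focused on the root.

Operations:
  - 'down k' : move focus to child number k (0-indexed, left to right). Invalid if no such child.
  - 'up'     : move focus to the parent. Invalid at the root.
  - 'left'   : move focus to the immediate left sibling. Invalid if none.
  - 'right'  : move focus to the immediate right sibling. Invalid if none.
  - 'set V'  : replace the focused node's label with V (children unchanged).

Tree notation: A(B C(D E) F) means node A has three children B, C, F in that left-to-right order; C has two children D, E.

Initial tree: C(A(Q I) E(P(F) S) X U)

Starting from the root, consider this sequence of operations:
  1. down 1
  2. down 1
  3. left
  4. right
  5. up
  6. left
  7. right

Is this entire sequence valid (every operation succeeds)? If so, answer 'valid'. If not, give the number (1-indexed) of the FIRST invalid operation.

Step 1 (down 1): focus=E path=1 depth=1 children=['P', 'S'] left=['A'] right=['X', 'U'] parent=C
Step 2 (down 1): focus=S path=1/1 depth=2 children=[] left=['P'] right=[] parent=E
Step 3 (left): focus=P path=1/0 depth=2 children=['F'] left=[] right=['S'] parent=E
Step 4 (right): focus=S path=1/1 depth=2 children=[] left=['P'] right=[] parent=E
Step 5 (up): focus=E path=1 depth=1 children=['P', 'S'] left=['A'] right=['X', 'U'] parent=C
Step 6 (left): focus=A path=0 depth=1 children=['Q', 'I'] left=[] right=['E', 'X', 'U'] parent=C
Step 7 (right): focus=E path=1 depth=1 children=['P', 'S'] left=['A'] right=['X', 'U'] parent=C

Answer: valid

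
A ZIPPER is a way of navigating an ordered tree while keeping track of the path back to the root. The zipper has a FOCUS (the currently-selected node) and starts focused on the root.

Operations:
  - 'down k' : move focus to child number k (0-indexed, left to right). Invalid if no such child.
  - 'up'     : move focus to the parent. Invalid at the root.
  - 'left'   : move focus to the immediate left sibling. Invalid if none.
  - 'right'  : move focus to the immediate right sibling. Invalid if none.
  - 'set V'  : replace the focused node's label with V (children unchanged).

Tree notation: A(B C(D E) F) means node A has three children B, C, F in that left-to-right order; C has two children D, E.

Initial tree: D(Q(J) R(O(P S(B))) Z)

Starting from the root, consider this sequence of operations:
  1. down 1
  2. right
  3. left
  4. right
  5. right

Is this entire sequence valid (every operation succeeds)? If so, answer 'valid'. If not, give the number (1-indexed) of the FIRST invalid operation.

Step 1 (down 1): focus=R path=1 depth=1 children=['O'] left=['Q'] right=['Z'] parent=D
Step 2 (right): focus=Z path=2 depth=1 children=[] left=['Q', 'R'] right=[] parent=D
Step 3 (left): focus=R path=1 depth=1 children=['O'] left=['Q'] right=['Z'] parent=D
Step 4 (right): focus=Z path=2 depth=1 children=[] left=['Q', 'R'] right=[] parent=D
Step 5 (right): INVALID

Answer: 5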